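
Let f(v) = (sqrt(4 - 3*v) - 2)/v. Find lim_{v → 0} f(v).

A 0/0 form; rationalise with √(4 - 3v) + √4. This collapses the numerator to -3v, leaving -3/(√(4 - 3v) + √4) → -3/(2√4) = -3/4.

-3/4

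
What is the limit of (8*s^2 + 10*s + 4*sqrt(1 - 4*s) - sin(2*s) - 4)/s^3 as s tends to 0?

Substitution gives 0/0 (the numerator vanishes to order 3).
Expand each term to order s^3: the coefficient of s^3 in −sin(2s) is 4/3 and in 4·√(1 - 4s) is -16.
Lower-order terms cancel with the polynomial part, so the numerator is (-44/3)·s^3 + o(s^3), and the limit is (-44/3)/(1) = -44/3.

-44/3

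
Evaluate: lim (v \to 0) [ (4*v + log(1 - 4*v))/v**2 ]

Direct substitution gives 0/0.
Apply L'Hôpital: lim (4 - 4/(1 - 4*v))/(2*v), still 0/0.
After 2 applications of L'Hôpital's rule the quotient is (-16/(1 - 4*v)^2)/(2); substituting v = 0 gives -8.

-8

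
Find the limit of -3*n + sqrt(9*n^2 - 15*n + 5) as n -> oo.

-5/2

This has the form ∞ − ∞. Multiply and divide by the conjugate √(9*n^2 - 15*n + 5) + 3n.
That gives (-15n + 5) / (√(9*n^2 - 15*n + 5) + 3n).
Divide numerator and denominator by n: the limit is -15/(2·3) = -5/2.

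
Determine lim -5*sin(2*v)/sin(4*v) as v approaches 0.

-5/2

Substitution gives 0/0.
Divide numerator and denominator by v: sin(2v)/v → 2 and sin(4v)/v → 4, so the limit is -5·2/4 = -5/2.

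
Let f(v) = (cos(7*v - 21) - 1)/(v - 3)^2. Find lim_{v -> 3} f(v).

Direct substitution gives 0/0.
Apply L'Hôpital: lim (-7*sin(7*v - 21))/(2*v - 6), still 0/0.
After 2 applications of L'Hôpital's rule the quotient is (-49*cos(7*v - 21))/(2); substituting v = 3 gives -49/2.

-49/2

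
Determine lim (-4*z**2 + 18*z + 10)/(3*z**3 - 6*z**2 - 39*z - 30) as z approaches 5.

-11/63

Since z = 5 makes numerator and denominator zero, (z - 5) divides both.
Cancelling it gives (-4*z - 2)/(3*z^2 + 9*z + 6); now plug in z = 5 to get -11/63.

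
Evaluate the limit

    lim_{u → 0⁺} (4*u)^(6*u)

Base → 0⁺ and exponent → 0⁺: a 0^0 form.
Take logs: 6u·ln(4u). This is 0·(−∞); rewriting as ln(4u)/(1/(6u)) and applying L'Hôpital gives 0.
Hence the limit is e^0 = 1.

1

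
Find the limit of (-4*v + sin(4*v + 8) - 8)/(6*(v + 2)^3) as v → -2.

-16/9

Direct substitution gives 0/0.
Apply L'Hôpital: lim (4*cos(4*v + 8) - 4)/(18*(v + 2)^2), still 0/0.
Apply L'Hôpital: lim (-16*sin(4*v + 8))/(36*v + 72), still 0/0.
After 3 applications of L'Hôpital's rule the quotient is (-64*cos(4*v + 8))/(36); substituting v = -2 gives -16/9.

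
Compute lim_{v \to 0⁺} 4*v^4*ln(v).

0

This is a 0·(−∞) form. Rewrite as 4·ln(v) / v^(−4) and apply L'Hôpital:
the derivative quotient is 4·(1/v) / (−4·v^(−5)) = (-4/4)·v^4 → 0.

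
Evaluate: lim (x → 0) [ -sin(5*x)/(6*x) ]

-5/6

Substitution gives 0/0.
Write it as (5/(-6))·sin(5x)/(5x); since sin(u)/u → 1, the limit is -5/6.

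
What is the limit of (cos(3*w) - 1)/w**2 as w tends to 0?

Direct substitution gives 0/0.
Apply L'Hôpital: lim (-3*sin(3*w))/(2*w), still 0/0.
After 2 applications of L'Hôpital's rule the quotient is (-9*cos(3*w))/(2); substituting w = 0 gives -9/2.

-9/2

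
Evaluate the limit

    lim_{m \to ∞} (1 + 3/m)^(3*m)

e^(9)

Let L be the limit and take ln: ln L = lim (3m)·ln(1 + 3/m) = lim (3m)·(3/m + O(1/m²)) = 9.
Hence L = e^(9).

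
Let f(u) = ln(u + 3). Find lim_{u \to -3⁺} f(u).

As u → -3⁺, u + 3 → 0⁺ and ln(u + 3) → −∞.
Multiplying by 1 gives -∞.

-∞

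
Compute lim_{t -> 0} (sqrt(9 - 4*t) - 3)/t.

A 0/0 form; rationalise with √(9 - 4t) + √9. This collapses the numerator to -4t, leaving -4/(√(9 - 4t) + √9) → -4/(2√9) = -2/3.

-2/3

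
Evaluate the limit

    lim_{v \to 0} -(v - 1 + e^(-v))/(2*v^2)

Direct substitution gives 0/0.
Apply L'Hôpital: lim (1 - e^(-v))/(-4*v), still 0/0.
After 2 applications of L'Hôpital's rule the quotient is (e^(-v))/(-4); substituting v = 0 gives -1/4.

-1/4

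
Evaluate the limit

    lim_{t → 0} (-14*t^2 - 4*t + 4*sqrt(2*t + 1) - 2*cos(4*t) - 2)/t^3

2

Substitution gives 0/0 (the numerator vanishes to order 3).
Expand each term to order t^3: the coefficient of t^3 in 4·√(1 + 2t) is 2 and in -2·cos(4t) is 0.
Lower-order terms cancel with the polynomial part, so the numerator is (2)·t^3 + o(t^3), and the limit is (2)/(1) = 2.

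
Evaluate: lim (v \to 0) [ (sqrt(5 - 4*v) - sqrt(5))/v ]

-2*√(5)/5

Substitution gives 0/0. Multiply numerator and denominator by the conjugate √(5 - 4v) + √5.
The numerator becomes (5 - 4v) − 5 = -4v, so the expression simplifies to -4/(√(5 - 4v) + √5).
Letting v → 0 gives -4/(2√5) = -2*√(5)/5.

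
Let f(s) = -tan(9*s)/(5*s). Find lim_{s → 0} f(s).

-9/5

Substitution gives 0/0.
Since tan(u)/u → 1 as u → 0, tan(9s)/(9s) → 1 and the limit is 9/(-5) = -9/5.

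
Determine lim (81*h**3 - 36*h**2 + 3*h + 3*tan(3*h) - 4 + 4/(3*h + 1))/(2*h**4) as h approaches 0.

162

Substitution gives 0/0; apply L'Hôpital's rule 4 times.
After differentiating numerator and denominator 4 times the quotient is (5832*tan(3*h)^3/cos(3*h)^2 + 3888*tan(3*h)/cos(3*h)^2 + 7776/(3*h + 1)^5)/(48); at h = 0 this is 162.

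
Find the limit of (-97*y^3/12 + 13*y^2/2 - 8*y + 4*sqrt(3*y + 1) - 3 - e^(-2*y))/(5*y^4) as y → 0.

Substitution gives 0/0 (the numerator vanishes to order 4).
Expand each term to order y^4: the coefficient of y^4 in −e^(-2y) is -2/3 and in 4·√(1 + 3y) is -405/32.
Lower-order terms cancel with the polynomial part, so the numerator is (-1279/96)·y^4 + o(y^4), and the limit is (-1279/96)/(5) = -1279/480.

-1279/480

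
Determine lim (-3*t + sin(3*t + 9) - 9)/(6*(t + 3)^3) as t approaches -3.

-3/4

Direct substitution gives 0/0.
Apply L'Hôpital: lim (3*cos(3*t + 9) - 3)/(18*(t + 3)^2), still 0/0.
Apply L'Hôpital: lim (-9*sin(3*t + 9))/(36*t + 108), still 0/0.
After 3 applications of L'Hôpital's rule the quotient is (-27*cos(3*t + 9))/(36); substituting t = -3 gives -3/4.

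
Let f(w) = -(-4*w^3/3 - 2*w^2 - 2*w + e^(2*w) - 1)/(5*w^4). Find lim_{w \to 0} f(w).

-2/15

Direct substitution gives 0/0.
Apply L'Hôpital: lim (-4*w^2 - 4*w + 2*e^(2*w) - 2)/(-20*w^3), still 0/0.
Apply L'Hôpital: lim (-8*w + 4*e^(2*w) - 4)/(-60*w^2), still 0/0.
Apply L'Hôpital: lim (8*e^(2*w) - 8)/(-120*w), still 0/0.
After 4 applications of L'Hôpital's rule the quotient is (16*e^(2*w))/(-120); substituting w = 0 gives -2/15.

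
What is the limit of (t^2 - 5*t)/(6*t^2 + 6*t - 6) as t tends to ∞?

Numerator and denominator both have degree 2.
Dividing every term by t^2, all lower-order terms vanish and the limit is the ratio of leading coefficients, 1/(6) = 1/6.

1/6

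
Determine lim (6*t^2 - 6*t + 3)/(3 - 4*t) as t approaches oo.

-∞

The numerator has higher degree (2 > 1); the quotient behaves like (6/(-4))·t^1 for large |t|.
As t → +∞ this diverges to -∞.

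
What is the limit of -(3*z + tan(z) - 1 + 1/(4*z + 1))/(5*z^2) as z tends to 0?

-16/5

Substitution gives 0/0; apply L'Hôpital's rule 2 times.
After differentiating numerator and denominator 2 times the quotient is (2*tan(z)/cos(z)^2 + 32/(4*z + 1)^3)/(-10); at z = 0 this is -16/5.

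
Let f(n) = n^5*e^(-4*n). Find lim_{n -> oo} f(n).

0

Write as n^5/e^{4n}, an ∞/∞ form.
Exponential growth dominates any polynomial, so repeated L'Hôpital (or the standard result) gives 0.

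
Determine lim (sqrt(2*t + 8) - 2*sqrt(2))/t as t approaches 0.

√(2)/4

A 0/0 form; rationalise with √(8 + 2t) + √8. This collapses the numerator to 2t, leaving 2/(√(8 + 2t) + √8) → 2/(2√8) = √(2)/4.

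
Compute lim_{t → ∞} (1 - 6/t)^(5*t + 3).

e^(-30)

Let L be the limit and take ln: ln L = lim (5t + 3)·ln(1 - 6/t) = lim (5t + 3)·(-6/t + O(1/t²)) = -30.
Hence L = e^(-30).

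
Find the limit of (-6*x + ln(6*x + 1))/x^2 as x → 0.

Direct substitution gives 0/0.
Apply L'Hôpital: lim (-6 + 6/(6*x + 1))/(2*x), still 0/0.
After 2 applications of L'Hôpital's rule the quotient is (-36/(6*x + 1)^2)/(2); substituting x = 0 gives -18.

-18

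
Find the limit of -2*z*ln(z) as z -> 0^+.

This is a 0·(−∞) form. Rewrite as -2·ln(z) / z^(−1) and apply L'Hôpital:
the derivative quotient is -2·(1/z) / (−1·z^(−2)) = (2/1)·z^1 → 0.

0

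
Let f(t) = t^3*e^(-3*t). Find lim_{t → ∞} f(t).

0

Write as t^3/e^{3t}, an ∞/∞ form.
Exponential growth dominates any polynomial, so repeated L'Hôpital (or the standard result) gives 0.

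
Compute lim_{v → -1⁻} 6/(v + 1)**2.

∞

As v → -1⁻, (v + 1) → 0⁻, so (v + 1)^2 → 0⁺ and 6/(v + 1)^2 → ∞.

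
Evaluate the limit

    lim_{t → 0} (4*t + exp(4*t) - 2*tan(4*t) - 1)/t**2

Substitution gives 0/0; apply L'Hôpital's rule 2 times.
After differentiating numerator and denominator 2 times the quotient is (16*e^(4*t) - 64*tan(4*t)/cos(4*t)^2)/(2); at t = 0 this is 8.

8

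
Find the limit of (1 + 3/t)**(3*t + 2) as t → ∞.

e^(9)

Write it as [(1 + 3/t)^t]^(3) · (1 + 3/t)^(2). The bracketed term tends to e^(3) and the second factor to 1, so the limit is e^(9).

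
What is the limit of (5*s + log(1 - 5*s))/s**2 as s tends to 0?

Direct substitution gives 0/0.
Apply L'Hôpital: lim (5 - 5/(1 - 5*s))/(2*s), still 0/0.
After 2 applications of L'Hôpital's rule the quotient is (-25/(1 - 5*s)^2)/(2); substituting s = 0 gives -25/2.

-25/2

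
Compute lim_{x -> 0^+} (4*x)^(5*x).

1

Base → 0⁺ and exponent → 0⁺: a 0^0 form.
Take logs: 5x·ln(4x). This is 0·(−∞); rewriting as ln(4x)/(1/(5x)) and applying L'Hôpital gives 0.
Hence the limit is e^0 = 1.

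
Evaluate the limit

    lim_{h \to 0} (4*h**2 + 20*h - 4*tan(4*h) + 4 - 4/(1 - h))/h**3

Substitution gives 0/0 (the numerator vanishes to order 3).
Expand each term to order h^3: the coefficient of h^3 in -4·1/(1 - h) is -4 and in -4·tan(4h) is -256/3.
Lower-order terms cancel with the polynomial part, so the numerator is (-268/3)·h^3 + o(h^3), and the limit is (-268/3)/(1) = -268/3.

-268/3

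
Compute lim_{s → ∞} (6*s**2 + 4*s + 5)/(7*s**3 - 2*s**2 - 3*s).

The denominator has degree 3 and the numerator degree 2. Dividing numerator and denominator by s^3 sends every term to 0 except the leading denominator term, so the limit is 0.

0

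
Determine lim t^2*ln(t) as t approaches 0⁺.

This is a 0·(−∞) form. Rewrite as 1·ln(t) / t^(−2) and apply L'Hôpital:
the derivative quotient is 1·(1/t) / (−2·t^(−3)) = (-1/2)·t^2 → 0.

0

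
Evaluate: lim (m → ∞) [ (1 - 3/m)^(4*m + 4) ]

e^(-12)

The base → 1 and the exponent → ∞: a 1^∞ form.
Take logarithms: (4m + 4)·ln(1 - 3/m). Since ln(1+u) ~ u for small u, this behaves like (4m)·(-3/m) → -12.
So the limit is e^(-12).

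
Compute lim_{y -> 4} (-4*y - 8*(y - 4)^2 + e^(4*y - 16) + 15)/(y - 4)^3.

32/3

Direct substitution gives 0/0.
Apply L'Hôpital: lim (-16*y + 4*e^(4*y - 16) + 60)/(3*(y - 4)^2), still 0/0.
Apply L'Hôpital: lim (16*e^(4*y - 16) - 16)/(6*y - 24), still 0/0.
After 3 applications of L'Hôpital's rule the quotient is (64*e^(4*y - 16))/(6); substituting y = 4 gives 32/3.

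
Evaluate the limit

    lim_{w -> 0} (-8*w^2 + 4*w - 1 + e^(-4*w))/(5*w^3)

-32/15

Direct substitution gives 0/0.
Apply L'Hôpital: lim (-16*w + 4 - 4*e^(-4*w))/(15*w^2), still 0/0.
Apply L'Hôpital: lim (-16 + 16*e^(-4*w))/(30*w), still 0/0.
After 3 applications of L'Hôpital's rule the quotient is (-64*e^(-4*w))/(30); substituting w = 0 gives -32/15.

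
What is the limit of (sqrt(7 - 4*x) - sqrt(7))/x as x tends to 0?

-2*√(7)/7

A 0/0 form; rationalise with √(7 - 4x) + √7. This collapses the numerator to -4x, leaving -4/(√(7 - 4x) + √7) → -4/(2√7) = -2*√(7)/7.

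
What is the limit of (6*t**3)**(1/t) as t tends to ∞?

Base → ∞ and exponent → 0: an ∞^0 form.
Take logs: (1/t)·ln(6·t^3) = (ln 6 + 3·ln t)/t → 0.
So the limit is e^0 = 1.

1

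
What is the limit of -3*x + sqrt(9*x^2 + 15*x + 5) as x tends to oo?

5/2

An ∞ − ∞ form. Rationalising with the conjugate, the difference becomes (15x + 5) / (√(9*x^2 + 15*x + 5) + 3x).
For large x the denominator behaves like 2·3x, so the quotient tends to 15/6 = 5/2.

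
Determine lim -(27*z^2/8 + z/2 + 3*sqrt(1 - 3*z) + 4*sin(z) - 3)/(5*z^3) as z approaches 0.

55/48

Substitution gives 0/0; apply L'Hôpital's rule 3 times.
After differentiating numerator and denominator 3 times the quotient is (-4*cos(z) - 243/(8*(1 - 3*z)^(5/2)))/(-30); at z = 0 this is 55/48.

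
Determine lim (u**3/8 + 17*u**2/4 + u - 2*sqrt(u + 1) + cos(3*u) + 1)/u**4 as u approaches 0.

221/64

Substitution gives 0/0; apply L'Hôpital's rule 4 times.
After differentiating numerator and denominator 4 times the quotient is (81*cos(3*u) + 15/(8*(u + 1)^(7/2)))/(24); at u = 0 this is 221/64.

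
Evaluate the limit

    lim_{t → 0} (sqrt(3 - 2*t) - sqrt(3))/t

A 0/0 form; rationalise with √(3 - 2t) + √3. This collapses the numerator to -2t, leaving -2/(√(3 - 2t) + √3) → -2/(2√3) = -√(3)/3.

-√(3)/3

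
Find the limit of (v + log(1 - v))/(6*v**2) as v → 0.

-1/12

Direct substitution gives 0/0.
Apply L'Hôpital: lim (1 - 1/(1 - v))/(12*v), still 0/0.
After 2 applications of L'Hôpital's rule the quotient is (-1/(1 - v)^2)/(12); substituting v = 0 gives -1/12.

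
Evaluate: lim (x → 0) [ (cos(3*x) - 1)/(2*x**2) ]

Direct substitution gives 0/0.
Apply L'Hôpital: lim (-3*sin(3*x))/(4*x), still 0/0.
After 2 applications of L'Hôpital's rule the quotient is (-9*cos(3*x))/(4); substituting x = 0 gives -9/4.

-9/4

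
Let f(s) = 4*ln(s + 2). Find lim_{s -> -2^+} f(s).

-∞

As s → -2⁺, s + 2 → 0⁺ and ln(s + 2) → −∞.
Multiplying by 4 gives -∞.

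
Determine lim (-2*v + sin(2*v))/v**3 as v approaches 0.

Direct substitution gives 0/0.
Apply L'Hôpital: lim (2*cos(2*v) - 2)/(3*v^2), still 0/0.
Apply L'Hôpital: lim (-4*sin(2*v))/(6*v), still 0/0.
After 3 applications of L'Hôpital's rule the quotient is (-8*cos(2*v))/(6); substituting v = 0 gives -4/3.

-4/3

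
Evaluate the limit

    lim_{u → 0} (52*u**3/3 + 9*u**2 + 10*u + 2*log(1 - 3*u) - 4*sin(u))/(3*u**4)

Substitution gives 0/0 (the numerator vanishes to order 4).
Expand each term to order u^4: the coefficient of u^4 in -4·sin(u) is 0 and in 2·ln(1 - 3u) is -81/2.
Lower-order terms cancel with the polynomial part, so the numerator is (-81/2)·u^4 + o(u^4), and the limit is (-81/2)/(3) = -27/2.

-27/2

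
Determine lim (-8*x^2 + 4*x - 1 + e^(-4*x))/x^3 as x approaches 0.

-32/3

Direct substitution gives 0/0.
Apply L'Hôpital: lim (-16*x + 4 - 4*e^(-4*x))/(3*x^2), still 0/0.
Apply L'Hôpital: lim (-16 + 16*e^(-4*x))/(6*x), still 0/0.
After 3 applications of L'Hôpital's rule the quotient is (-64*e^(-4*x))/(6); substituting x = 0 gives -32/3.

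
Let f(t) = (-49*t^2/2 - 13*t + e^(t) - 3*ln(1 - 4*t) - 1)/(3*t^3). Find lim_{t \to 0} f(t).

385/18

Substitution gives 0/0; apply L'Hôpital's rule 3 times.
After differentiating numerator and denominator 3 times the quotient is (e^(t) - 384/(4*t - 1)^3)/(18); at t = 0 this is 385/18.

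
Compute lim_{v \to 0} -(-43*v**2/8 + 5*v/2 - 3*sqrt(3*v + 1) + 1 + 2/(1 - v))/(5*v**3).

49/80

Substitution gives 0/0 (the numerator vanishes to order 3).
Expand each term to order v^3: the coefficient of v^3 in -3·√(1 + 3v) is -81/16 and in 2·1/(1 - v) is 2.
Lower-order terms cancel with the polynomial part, so the numerator is (-49/16)·v^3 + o(v^3), and the limit is (-49/16)/(-5) = 49/80.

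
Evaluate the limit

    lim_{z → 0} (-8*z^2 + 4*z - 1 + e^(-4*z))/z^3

Direct substitution gives 0/0.
Apply L'Hôpital: lim (-16*z + 4 - 4*e^(-4*z))/(3*z^2), still 0/0.
Apply L'Hôpital: lim (-16 + 16*e^(-4*z))/(6*z), still 0/0.
After 3 applications of L'Hôpital's rule the quotient is (-64*e^(-4*z))/(6); substituting z = 0 gives -32/3.

-32/3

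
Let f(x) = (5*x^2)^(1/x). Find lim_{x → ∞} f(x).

Base → ∞ and exponent → 0: an ∞^0 form.
Take logs: (1/x)·ln(5·x^2) = (ln 5 + 2·ln x)/x → 0.
So the limit is e^0 = 1.

1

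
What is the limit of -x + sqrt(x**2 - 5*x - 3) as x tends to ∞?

An ∞ − ∞ form. Rationalising with the conjugate, the difference becomes (-5x - 3) / (√(x^2 - 5*x - 3) + x).
For large x the denominator behaves like 2·x, so the quotient tends to -5/2 = -5/2.

-5/2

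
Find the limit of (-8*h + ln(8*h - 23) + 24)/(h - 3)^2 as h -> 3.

-32

Direct substitution gives 0/0.
Apply L'Hôpital: lim (-8 + 8/(8*h - 23))/(2*h - 6), still 0/0.
After 2 applications of L'Hôpital's rule the quotient is (-64/(8*h - 23)^2)/(2); substituting h = 3 gives -32.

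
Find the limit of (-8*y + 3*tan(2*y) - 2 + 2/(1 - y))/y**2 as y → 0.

2

Substitution gives 0/0 (the numerator vanishes to order 2).
Expand each term to order y^2: the coefficient of y^2 in 3·tan(2y) is 0 and in 2·1/(1 - y) is 2.
Lower-order terms cancel with the polynomial part, so the numerator is (2)·y^2 + o(y^2), and the limit is (2)/(1) = 2.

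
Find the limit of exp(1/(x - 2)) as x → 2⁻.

As x → 2⁻, 1/(x - 2) → −∞, so e^(1/(x - 2)) → 0.

0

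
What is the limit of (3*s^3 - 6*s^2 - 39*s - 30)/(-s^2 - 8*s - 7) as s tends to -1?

3

At s = -1 both the top and bottom vanish — a removable singularity. Factoring out (s + 1) from each leaves (3*s^2 - 9*s - 30)/(-s - 7), which at s = -1 equals 3.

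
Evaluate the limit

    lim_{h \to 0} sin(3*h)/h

3

Substitution gives 0/0.
Write it as (3)·sin(3h)/(3h); since sin(u)/u → 1, the limit is 3.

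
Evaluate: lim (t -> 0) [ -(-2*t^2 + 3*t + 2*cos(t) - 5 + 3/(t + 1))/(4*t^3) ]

Substitution gives 0/0; apply L'Hôpital's rule 3 times.
After differentiating numerator and denominator 3 times the quotient is (2*sin(t) - 18/(t + 1)^4)/(-24); at t = 0 this is 3/4.

3/4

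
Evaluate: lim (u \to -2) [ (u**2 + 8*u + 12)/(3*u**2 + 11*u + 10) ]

Direct substitution gives 0/0, so factor. Both numerator and denominator have (u + 2) as a factor.
After cancelling, the expression reduces to (u + 6)/(3*u + 5).
Substituting u = -2 gives -4.

-4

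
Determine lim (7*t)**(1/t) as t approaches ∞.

1

Base → ∞ and exponent → 0: an ∞^0 form.
Take logs: (1/t)·ln(7·t^1) = (ln 7 + 1·ln t)/t → 0.
So the limit is e^0 = 1.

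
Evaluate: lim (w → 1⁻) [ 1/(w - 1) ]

-∞

As w → 1⁻, (w - 1) → 0⁻, so (w - 1)^1 → 0⁻ and 1/(w - 1)^1 → -∞.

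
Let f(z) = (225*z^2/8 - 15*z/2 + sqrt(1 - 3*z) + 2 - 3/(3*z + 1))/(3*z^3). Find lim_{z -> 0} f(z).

423/16

Substitution gives 0/0; apply L'Hôpital's rule 3 times.
After differentiating numerator and denominator 3 times the quotient is (486/(3*z + 1)^4 - 81/(8*(1 - 3*z)^(5/2)))/(18); at z = 0 this is 423/16.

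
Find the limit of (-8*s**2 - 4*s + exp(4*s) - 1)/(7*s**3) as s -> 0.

32/21

Direct substitution gives 0/0.
Apply L'Hôpital: lim (-16*s + 4*e^(4*s) - 4)/(21*s^2), still 0/0.
Apply L'Hôpital: lim (16*e^(4*s) - 16)/(42*s), still 0/0.
After 3 applications of L'Hôpital's rule the quotient is (64*e^(4*s))/(42); substituting s = 0 gives 32/21.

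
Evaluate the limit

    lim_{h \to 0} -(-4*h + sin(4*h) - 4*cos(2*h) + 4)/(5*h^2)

Substitution gives 0/0 (the numerator vanishes to order 2).
Expand each term to order h^2: the coefficient of h^2 in sin(4h) is 0 and in -4·cos(2h) is 8.
Lower-order terms cancel with the polynomial part, so the numerator is (8)·h^2 + o(h^2), and the limit is (8)/(-5) = -8/5.

-8/5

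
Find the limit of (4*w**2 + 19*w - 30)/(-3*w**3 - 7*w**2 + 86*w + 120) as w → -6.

29/154

Direct substitution gives 0/0, so factor. Both numerator and denominator have (w + 6) as a factor.
After cancelling, the expression reduces to (4*w - 5)/(-3*w^2 + 11*w + 20).
Substituting w = -6 gives 29/154.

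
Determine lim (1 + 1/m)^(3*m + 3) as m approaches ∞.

e^(3)

The base → 1 and the exponent → ∞: a 1^∞ form.
Take logarithms: (3m + 3)·ln(1 + 1/m). Since ln(1+u) ~ u for small u, this behaves like (3m)·(1/m) → 3.
So the limit is e^(3).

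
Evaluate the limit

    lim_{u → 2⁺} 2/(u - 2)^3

As u → 2⁺, (u - 2) → 0⁺, so (u - 2)^3 → 0⁺ and 2/(u - 2)^3 → ∞.

∞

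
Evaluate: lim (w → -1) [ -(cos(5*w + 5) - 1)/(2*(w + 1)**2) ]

Direct substitution gives 0/0.
Apply L'Hôpital: lim (-5*sin(5*w + 5))/(-4*w - 4), still 0/0.
After 2 applications of L'Hôpital's rule the quotient is (-25*cos(5*w + 5))/(-4); substituting w = -1 gives 25/4.

25/4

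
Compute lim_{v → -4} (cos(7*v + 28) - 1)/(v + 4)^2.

-49/2

Direct substitution gives 0/0.
Apply L'Hôpital: lim (-7*sin(7*v + 28))/(2*v + 8), still 0/0.
After 2 applications of L'Hôpital's rule the quotient is (-49*cos(7*v + 28))/(2); substituting v = -4 gives -49/2.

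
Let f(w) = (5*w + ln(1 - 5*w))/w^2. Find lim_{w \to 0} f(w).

Direct substitution gives 0/0.
Apply L'Hôpital: lim (5 - 5/(1 - 5*w))/(2*w), still 0/0.
After 2 applications of L'Hôpital's rule the quotient is (-25/(1 - 5*w)^2)/(2); substituting w = 0 gives -25/2.

-25/2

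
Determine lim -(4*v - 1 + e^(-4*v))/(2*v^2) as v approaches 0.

Direct substitution gives 0/0.
Apply L'Hôpital: lim (4 - 4*e^(-4*v))/(-4*v), still 0/0.
After 2 applications of L'Hôpital's rule the quotient is (16*e^(-4*v))/(-4); substituting v = 0 gives -4.

-4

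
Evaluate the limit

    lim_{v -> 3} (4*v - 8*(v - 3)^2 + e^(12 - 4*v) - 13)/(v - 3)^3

-32/3

Direct substitution gives 0/0.
Apply L'Hôpital: lim (-16*v - 4*e^(12 - 4*v) + 52)/(3*(v - 3)^2), still 0/0.
Apply L'Hôpital: lim (16*e^(12 - 4*v) - 16)/(6*v - 18), still 0/0.
After 3 applications of L'Hôpital's rule the quotient is (-64*e^(12 - 4*v))/(6); substituting v = 3 gives -32/3.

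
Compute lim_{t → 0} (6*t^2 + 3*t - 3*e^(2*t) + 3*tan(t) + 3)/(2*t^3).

-3/2

Substitution gives 0/0; apply L'Hôpital's rule 3 times.
After differentiating numerator and denominator 3 times the quotient is (-24*e^(2*t) + 18*tan(t)^4 + 24*tan(t)^2 + 6)/(12); at t = 0 this is -3/2.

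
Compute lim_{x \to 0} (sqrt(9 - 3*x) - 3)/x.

-1/2

Substitution gives 0/0. Multiply numerator and denominator by the conjugate √(9 - 3x) + √9.
The numerator becomes (9 - 3x) − 9 = -3x, so the expression simplifies to -3/(√(9 - 3x) + √9).
Letting x → 0 gives -3/(2√9) = -1/2.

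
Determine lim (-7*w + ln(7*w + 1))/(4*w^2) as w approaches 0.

Direct substitution gives 0/0.
Apply L'Hôpital: lim (-7 + 7/(7*w + 1))/(8*w), still 0/0.
After 2 applications of L'Hôpital's rule the quotient is (-49/(7*w + 1)^2)/(8); substituting w = 0 gives -49/8.

-49/8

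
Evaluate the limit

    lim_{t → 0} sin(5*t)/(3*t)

Substitution gives 0/0.
Write it as (5/3)·sin(5t)/(5t); since sin(u)/u → 1, the limit is 5/3.

5/3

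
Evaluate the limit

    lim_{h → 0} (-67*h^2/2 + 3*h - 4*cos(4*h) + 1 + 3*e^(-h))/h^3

-1/2

Substitution gives 0/0; apply L'Hôpital's rule 3 times.
After differentiating numerator and denominator 3 times the quotient is (-256*sin(4*h) - 3*e^(-h))/(6); at h = 0 this is -1/2.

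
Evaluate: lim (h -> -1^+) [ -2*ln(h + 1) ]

∞

As h → -1⁺, h + 1 → 0⁺ and ln(h + 1) → −∞.
Multiplying by -2 gives ∞.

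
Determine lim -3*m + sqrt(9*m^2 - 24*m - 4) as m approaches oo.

This has the form ∞ − ∞. Multiply and divide by the conjugate √(9*m^2 - 24*m - 4) + 3m.
That gives (-24m - 4) / (√(9*m^2 - 24*m - 4) + 3m).
Divide numerator and denominator by m: the limit is -24/(2·3) = -4.

-4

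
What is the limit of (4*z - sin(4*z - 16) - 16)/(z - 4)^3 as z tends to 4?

32/3

Direct substitution gives 0/0.
Apply L'Hôpital: lim (4 - 4*cos(4*z - 16))/(3*(z - 4)^2), still 0/0.
Apply L'Hôpital: lim (16*sin(4*z - 16))/(6*z - 24), still 0/0.
After 3 applications of L'Hôpital's rule the quotient is (64*cos(4*z - 16))/(6); substituting z = 4 gives 32/3.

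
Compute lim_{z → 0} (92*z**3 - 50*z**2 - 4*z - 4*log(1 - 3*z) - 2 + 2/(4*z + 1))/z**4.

593

Substitution gives 0/0 (the numerator vanishes to order 4).
Expand each term to order z^4: the coefficient of z^4 in -4·ln(1 - 3z) is 81 and in 2·1/(1 + 4z) is 512.
Lower-order terms cancel with the polynomial part, so the numerator is (593)·z^4 + o(z^4), and the limit is (593)/(1) = 593.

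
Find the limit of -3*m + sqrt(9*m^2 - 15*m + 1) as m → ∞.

-5/2

An ∞ − ∞ form. Rationalising with the conjugate, the difference becomes (-15m + 1) / (√(9*m^2 - 15*m + 1) + 3m).
For large m the denominator behaves like 2·3m, so the quotient tends to -15/6 = -5/2.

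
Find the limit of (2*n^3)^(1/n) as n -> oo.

Base → ∞ and exponent → 0: an ∞^0 form.
Take logs: (1/n)·ln(2·n^3) = (ln 2 + 3·ln n)/n → 0.
So the limit is e^0 = 1.

1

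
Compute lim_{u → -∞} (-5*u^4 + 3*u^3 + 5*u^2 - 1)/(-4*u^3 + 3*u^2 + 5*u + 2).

-∞

The numerator has higher degree (4 > 3); the quotient behaves like (-5/(-4))·u^1 for large |u|.
As u → −∞ this diverges to -∞.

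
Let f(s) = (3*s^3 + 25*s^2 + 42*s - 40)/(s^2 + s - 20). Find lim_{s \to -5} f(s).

Since s = -5 makes numerator and denominator zero, (s + 5) divides both.
Cancelling it gives (3*s^2 + 10*s - 8)/(s - 4); now plug in s = -5 to get -17/9.

-17/9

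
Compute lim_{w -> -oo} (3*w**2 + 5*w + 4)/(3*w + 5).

-∞

The numerator has higher degree (2 > 1); the quotient behaves like (3/(3))·w^1 for large |w|.
As w → −∞ this diverges to -∞.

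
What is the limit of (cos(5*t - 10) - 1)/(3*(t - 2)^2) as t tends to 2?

Direct substitution gives 0/0.
Apply L'Hôpital: lim (-5*sin(5*t - 10))/(6*t - 12), still 0/0.
After 2 applications of L'Hôpital's rule the quotient is (-25*cos(5*t - 10))/(6); substituting t = 2 gives -25/6.

-25/6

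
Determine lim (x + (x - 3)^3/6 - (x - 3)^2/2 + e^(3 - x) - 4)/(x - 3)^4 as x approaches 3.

Direct substitution gives 0/0.
Apply L'Hôpital: lim (-x + (x - 3)^2/2 - e^(3 - x) + 4)/(4*(x - 3)^3), still 0/0.
Apply L'Hôpital: lim (x + e^(3 - x) - 4)/(12*(x - 3)^2), still 0/0.
Apply L'Hôpital: lim (1 - e^(3 - x))/(24*x - 72), still 0/0.
After 4 applications of L'Hôpital's rule the quotient is (e^(3 - x))/(24); substituting x = 3 gives 1/24.

1/24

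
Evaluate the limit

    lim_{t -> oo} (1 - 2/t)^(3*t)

The base → 1 and the exponent → ∞: a 1^∞ form.
Take logarithms: (3t)·ln(1 - 2/t). Since ln(1+u) ~ u for small u, this behaves like (3t)·(-2/t) → -6.
So the limit is e^(-6).

e^(-6)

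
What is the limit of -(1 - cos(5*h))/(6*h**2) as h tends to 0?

-25/12

Substitution gives 0/0.
Use (1 − cos u)/u² → 1/2 with u = 5h: the limit is 5²/(2·(-6)) = -25/12.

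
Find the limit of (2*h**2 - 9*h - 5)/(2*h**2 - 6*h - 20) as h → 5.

Since h = 5 makes numerator and denominator zero, (h - 5) divides both.
Cancelling it gives (2*h + 1)/(2*h + 4); now plug in h = 5 to get 11/14.

11/14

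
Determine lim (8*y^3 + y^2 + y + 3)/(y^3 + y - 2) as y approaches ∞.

8

Numerator and denominator both have degree 3.
Dividing every term by y^3, all lower-order terms vanish and the limit is the ratio of leading coefficients, 8/(1) = 8.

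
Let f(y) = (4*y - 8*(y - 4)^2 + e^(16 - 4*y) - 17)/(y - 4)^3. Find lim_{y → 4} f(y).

-32/3

Direct substitution gives 0/0.
Apply L'Hôpital: lim (-16*y - 4*e^(16 - 4*y) + 68)/(3*(y - 4)^2), still 0/0.
Apply L'Hôpital: lim (16*e^(16 - 4*y) - 16)/(6*y - 24), still 0/0.
After 3 applications of L'Hôpital's rule the quotient is (-64*e^(16 - 4*y))/(6); substituting y = 4 gives -32/3.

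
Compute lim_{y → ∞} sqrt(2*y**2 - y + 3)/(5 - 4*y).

For large |y|, √(2*y^2 - y + 3) ≈ √2·|y| and the denominator ≈ -4y.
Since y → +∞, |y| = y, giving √2/(-4) = -√(2)/4.

-√(2)/4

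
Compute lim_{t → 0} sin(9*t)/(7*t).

9/7

Substitution gives 0/0.
Write it as (9/7)·sin(9t)/(9t); since sin(u)/u → 1, the limit is 9/7.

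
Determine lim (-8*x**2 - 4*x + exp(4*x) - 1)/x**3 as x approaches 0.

32/3

Direct substitution gives 0/0.
Apply L'Hôpital: lim (-16*x + 4*e^(4*x) - 4)/(3*x^2), still 0/0.
Apply L'Hôpital: lim (16*e^(4*x) - 16)/(6*x), still 0/0.
After 3 applications of L'Hôpital's rule the quotient is (64*e^(4*x))/(6); substituting x = 0 gives 32/3.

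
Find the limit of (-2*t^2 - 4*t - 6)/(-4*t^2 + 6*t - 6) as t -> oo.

Numerator and denominator both have degree 2.
Dividing every term by t^2, all lower-order terms vanish and the limit is the ratio of leading coefficients, -2/(-4) = 1/2.

1/2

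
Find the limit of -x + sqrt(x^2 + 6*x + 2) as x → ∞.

3

An ∞ − ∞ form. Rationalising with the conjugate, the difference becomes (6x + 2) / (√(x^2 + 6*x + 2) + x).
For large x the denominator behaves like 2·x, so the quotient tends to 6/2 = 3.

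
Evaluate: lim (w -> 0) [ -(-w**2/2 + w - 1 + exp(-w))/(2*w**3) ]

1/12

Direct substitution gives 0/0.
Apply L'Hôpital: lim (-w + 1 - e^(-w))/(-6*w^2), still 0/0.
Apply L'Hôpital: lim (-1 + e^(-w))/(-12*w), still 0/0.
After 3 applications of L'Hôpital's rule the quotient is (-e^(-w))/(-12); substituting w = 0 gives 1/12.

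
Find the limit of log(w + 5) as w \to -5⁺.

-∞

As w → -5⁺, w + 5 → 0⁺ and ln(w + 5) → −∞.
Multiplying by 1 gives -∞.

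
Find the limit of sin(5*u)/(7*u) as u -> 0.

5/7

Substitution gives 0/0.
Write it as (5/7)·sin(5u)/(5u); since sin(θ)/θ → 1, the limit is 5/7.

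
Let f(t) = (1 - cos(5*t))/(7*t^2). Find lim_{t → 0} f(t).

Substitution gives 0/0.
Use (1 − cos u)/u² → 1/2 with u = 5t: the limit is 5²/(2·7) = 25/14.

25/14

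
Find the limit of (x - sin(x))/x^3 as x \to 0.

1/6

Direct substitution gives 0/0.
Apply L'Hôpital: lim (1 - cos(x))/(3*x^2), still 0/0.
Apply L'Hôpital: lim (sin(x))/(6*x), still 0/0.
After 3 applications of L'Hôpital's rule the quotient is (cos(x))/(6); substituting x = 0 gives 1/6.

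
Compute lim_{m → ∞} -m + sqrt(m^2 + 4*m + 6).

An ∞ − ∞ form. Rationalising with the conjugate, the difference becomes (4m + 6) / (√(m^2 + 4*m + 6) + m).
For large m the denominator behaves like 2·m, so the quotient tends to 4/2 = 2.

2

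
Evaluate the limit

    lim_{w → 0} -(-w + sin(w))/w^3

1/6

Direct substitution gives 0/0.
Apply L'Hôpital: lim (cos(w) - 1)/(-3*w^2), still 0/0.
Apply L'Hôpital: lim (-sin(w))/(-6*w), still 0/0.
After 3 applications of L'Hôpital's rule the quotient is (-cos(w))/(-6); substituting w = 0 gives 1/6.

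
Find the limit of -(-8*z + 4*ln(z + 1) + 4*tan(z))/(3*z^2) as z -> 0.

2/3

Substitution gives 0/0; apply L'Hôpital's rule 2 times.
After differentiating numerator and denominator 2 times the quotient is (8*tan(z)/cos(z)^2 - 4/(z + 1)^2)/(-6); at z = 0 this is 2/3.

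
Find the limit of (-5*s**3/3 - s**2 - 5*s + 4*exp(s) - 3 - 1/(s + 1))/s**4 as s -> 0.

-5/6

Substitution gives 0/0; apply L'Hôpital's rule 4 times.
After differentiating numerator and denominator 4 times the quotient is (4*e^(s) - 24/(s + 1)^5)/(24); at s = 0 this is -5/6.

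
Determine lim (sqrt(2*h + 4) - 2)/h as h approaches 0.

Substitution gives 0/0. Multiply numerator and denominator by the conjugate √(4 + 2h) + √4.
The numerator becomes (4 + 2h) − 4 = 2h, so the expression simplifies to 2/(√(4 + 2h) + √4).
Letting h → 0 gives 2/(2√4) = 1/2.

1/2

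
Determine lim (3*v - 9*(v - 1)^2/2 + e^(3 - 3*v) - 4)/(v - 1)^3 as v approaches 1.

-9/2

Direct substitution gives 0/0.
Apply L'Hôpital: lim (-9*v - 3*e^(3 - 3*v) + 12)/(3*(v - 1)^2), still 0/0.
Apply L'Hôpital: lim (9*e^(3 - 3*v) - 9)/(6*v - 6), still 0/0.
After 3 applications of L'Hôpital's rule the quotient is (-27*e^(3 - 3*v))/(6); substituting v = 1 gives -9/2.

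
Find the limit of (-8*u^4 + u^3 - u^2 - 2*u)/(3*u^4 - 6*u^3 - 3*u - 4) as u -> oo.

-8/3

Numerator and denominator both have degree 4.
Dividing every term by u^4, all lower-order terms vanish and the limit is the ratio of leading coefficients, -8/(3) = -8/3.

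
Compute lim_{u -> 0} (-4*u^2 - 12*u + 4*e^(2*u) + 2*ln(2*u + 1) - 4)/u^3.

32/3

Substitution gives 0/0; apply L'Hôpital's rule 3 times.
After differentiating numerator and denominator 3 times the quotient is (32*e^(2*u) + 32/(2*u + 1)^3)/(6); at u = 0 this is 32/3.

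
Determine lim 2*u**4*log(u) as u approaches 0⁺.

This is a 0·(−∞) form. Rewrite as 2·ln(u) / u^(−4) and apply L'Hôpital:
the derivative quotient is 2·(1/u) / (−4·u^(−5)) = (-2/4)·u^4 → 0.

0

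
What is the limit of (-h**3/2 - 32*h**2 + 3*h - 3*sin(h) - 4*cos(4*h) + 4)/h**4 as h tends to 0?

-128/3

Substitution gives 0/0; apply L'Hôpital's rule 4 times.
After differentiating numerator and denominator 4 times the quotient is (-3*sin(h) - 1024*cos(4*h))/(24); at h = 0 this is -128/3.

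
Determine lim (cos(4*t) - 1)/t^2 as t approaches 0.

Direct substitution gives 0/0.
Apply L'Hôpital: lim (-4*sin(4*t))/(2*t), still 0/0.
After 2 applications of L'Hôpital's rule the quotient is (-16*cos(4*t))/(2); substituting t = 0 gives -8.

-8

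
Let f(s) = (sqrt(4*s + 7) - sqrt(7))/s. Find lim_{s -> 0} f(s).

2*√(7)/7

Substitution gives 0/0. Multiply numerator and denominator by the conjugate √(7 + 4s) + √7.
The numerator becomes (7 + 4s) − 7 = 4s, so the expression simplifies to 4/(√(7 + 4s) + √7).
Letting s → 0 gives 4/(2√7) = 2*√(7)/7.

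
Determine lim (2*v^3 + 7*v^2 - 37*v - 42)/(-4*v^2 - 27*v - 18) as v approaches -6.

95/21

At v = -6 both the top and bottom vanish — a removable singularity. Factoring out (v + 6) from each leaves (2*v^2 - 5*v - 7)/(-4*v - 3), which at v = -6 equals 95/21.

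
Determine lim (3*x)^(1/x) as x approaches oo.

1

Base → ∞ and exponent → 0: an ∞^0 form.
Take logs: (1/x)·ln(3·x^1) = (ln 3 + 1·ln x)/x → 0.
So the limit is e^0 = 1.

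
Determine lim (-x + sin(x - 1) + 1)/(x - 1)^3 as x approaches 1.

Direct substitution gives 0/0.
Apply L'Hôpital: lim (cos(x - 1) - 1)/(3*(x - 1)^2), still 0/0.
Apply L'Hôpital: lim (-sin(x - 1))/(6*x - 6), still 0/0.
After 3 applications of L'Hôpital's rule the quotient is (-cos(x - 1))/(6); substituting x = 1 gives -1/6.

-1/6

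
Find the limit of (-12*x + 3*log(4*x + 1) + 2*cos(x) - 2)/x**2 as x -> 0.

-25

Substitution gives 0/0; apply L'Hôpital's rule 2 times.
After differentiating numerator and denominator 2 times the quotient is (-2*cos(x) - 48/(4*x + 1)^2)/(2); at x = 0 this is -25.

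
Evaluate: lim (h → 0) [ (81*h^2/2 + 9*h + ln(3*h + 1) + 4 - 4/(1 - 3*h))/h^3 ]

-99

Substitution gives 0/0; apply L'Hôpital's rule 3 times.
After differentiating numerator and denominator 3 times the quotient is (54/(3*h + 1)^3 - 648/(3*h - 1)^4)/(6); at h = 0 this is -99.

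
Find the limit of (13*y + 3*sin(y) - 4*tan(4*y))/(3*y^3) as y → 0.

Substitution gives 0/0; apply L'Hôpital's rule 3 times.
After differentiating numerator and denominator 3 times the quotient is (-3*cos(y) - 1536*tan(4*y)^4 - 2048*tan(4*y)^2 - 512)/(18); at y = 0 this is -515/18.

-515/18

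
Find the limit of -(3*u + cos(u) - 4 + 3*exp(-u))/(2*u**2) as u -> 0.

Substitution gives 0/0 (the numerator vanishes to order 2).
Expand each term to order u^2: the coefficient of u^2 in 3·e^(-u) is 3/2 and in cos(u) is -1/2.
Lower-order terms cancel with the polynomial part, so the numerator is (1)·u^2 + o(u^2), and the limit is (1)/(-2) = -1/2.

-1/2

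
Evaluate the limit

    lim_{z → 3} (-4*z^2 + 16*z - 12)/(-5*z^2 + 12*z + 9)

4/9

Since z = 3 makes numerator and denominator zero, (z - 3) divides both.
Cancelling it gives (4 - 4*z)/(-5*z - 3); now plug in z = 3 to get 4/9.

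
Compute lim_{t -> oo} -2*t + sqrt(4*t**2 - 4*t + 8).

An ∞ − ∞ form. Rationalising with the conjugate, the difference becomes (-4t + 8) / (√(4*t^2 - 4*t + 8) + 2t).
For large t the denominator behaves like 2·2t, so the quotient tends to -4/4 = -1.

-1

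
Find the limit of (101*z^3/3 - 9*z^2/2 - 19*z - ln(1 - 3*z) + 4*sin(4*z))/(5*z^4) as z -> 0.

81/20

Substitution gives 0/0; apply L'Hôpital's rule 4 times.
After differentiating numerator and denominator 4 times the quotient is (1024*sin(4*z) + 486/(3*z - 1)^4)/(120); at z = 0 this is 81/20.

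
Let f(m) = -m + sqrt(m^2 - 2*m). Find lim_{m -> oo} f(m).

-1

This has the form ∞ − ∞. Multiply and divide by the conjugate √(m^2 - 2*m) + m.
That gives (-2m) / (√(m^2 - 2*m) + m).
Divide numerator and denominator by m: the limit is -2/(2·1) = -1.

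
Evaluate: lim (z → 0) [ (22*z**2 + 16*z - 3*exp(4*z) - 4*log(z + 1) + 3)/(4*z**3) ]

-25/3

Substitution gives 0/0; apply L'Hôpital's rule 3 times.
After differentiating numerator and denominator 3 times the quotient is (-192*e^(4*z) - 8/(z + 1)^3)/(24); at z = 0 this is -25/3.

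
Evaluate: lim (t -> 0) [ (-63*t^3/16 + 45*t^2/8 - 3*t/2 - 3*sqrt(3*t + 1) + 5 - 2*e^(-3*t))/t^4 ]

351/128

Substitution gives 0/0 (the numerator vanishes to order 4).
Expand each term to order t^4: the coefficient of t^4 in -2·e^(-3t) is -27/4 and in -3·√(1 + 3t) is 1215/128.
Lower-order terms cancel with the polynomial part, so the numerator is (351/128)·t^4 + o(t^4), and the limit is (351/128)/(1) = 351/128.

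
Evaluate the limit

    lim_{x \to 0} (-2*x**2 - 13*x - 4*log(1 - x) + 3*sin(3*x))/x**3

-73/6

Substitution gives 0/0 (the numerator vanishes to order 3).
Expand each term to order x^3: the coefficient of x^3 in 3·sin(3x) is -27/2 and in -4·ln(1 - x) is 4/3.
Lower-order terms cancel with the polynomial part, so the numerator is (-73/6)·x^3 + o(x^3), and the limit is (-73/6)/(1) = -73/6.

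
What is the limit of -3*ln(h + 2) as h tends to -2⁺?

∞

As h → -2⁺, h + 2 → 0⁺ and ln(h + 2) → −∞.
Multiplying by -3 gives ∞.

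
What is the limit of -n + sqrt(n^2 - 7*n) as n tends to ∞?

An ∞ − ∞ form. Rationalising with the conjugate, the difference becomes (-7n) / (√(n^2 - 7*n) + n).
For large n the denominator behaves like 2·n, so the quotient tends to -7/2 = -7/2.

-7/2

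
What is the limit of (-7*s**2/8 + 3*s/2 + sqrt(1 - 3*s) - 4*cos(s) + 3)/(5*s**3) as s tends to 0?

Substitution gives 0/0; apply L'Hôpital's rule 3 times.
After differentiating numerator and denominator 3 times the quotient is (-4*sin(s) - 81/(8*(1 - 3*s)^(5/2)))/(30); at s = 0 this is -27/80.

-27/80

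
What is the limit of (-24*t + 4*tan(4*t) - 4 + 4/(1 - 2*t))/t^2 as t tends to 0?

16

Substitution gives 0/0; apply L'Hôpital's rule 2 times.
After differentiating numerator and denominator 2 times the quotient is (128*tan(4*t)/cos(4*t)^2 - 32/(2*t - 1)^3)/(2); at t = 0 this is 16.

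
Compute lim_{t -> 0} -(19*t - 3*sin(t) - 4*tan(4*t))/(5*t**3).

Substitution gives 0/0; apply L'Hôpital's rule 3 times.
After differentiating numerator and denominator 3 times the quotient is (3*cos(t) - 1536*tan(4*t)^4 - 2048*tan(4*t)^2 - 512)/(-30); at t = 0 this is 509/30.

509/30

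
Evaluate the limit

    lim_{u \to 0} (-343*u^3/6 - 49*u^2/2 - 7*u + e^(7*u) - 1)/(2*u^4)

2401/48

Direct substitution gives 0/0.
Apply L'Hôpital: lim (-343*u^2/2 - 49*u + 7*e^(7*u) - 7)/(8*u^3), still 0/0.
Apply L'Hôpital: lim (-343*u + 49*e^(7*u) - 49)/(24*u^2), still 0/0.
Apply L'Hôpital: lim (343*e^(7*u) - 343)/(48*u), still 0/0.
After 4 applications of L'Hôpital's rule the quotient is (2401*e^(7*u))/(48); substituting u = 0 gives 2401/48.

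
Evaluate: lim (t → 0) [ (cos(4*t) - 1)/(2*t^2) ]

-4

Direct substitution gives 0/0.
Apply L'Hôpital: lim (-4*sin(4*t))/(4*t), still 0/0.
After 2 applications of L'Hôpital's rule the quotient is (-16*cos(4*t))/(4); substituting t = 0 gives -4.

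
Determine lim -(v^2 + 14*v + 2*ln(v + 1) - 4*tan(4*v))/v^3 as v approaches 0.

Substitution gives 0/0; apply L'Hôpital's rule 3 times.
After differentiating numerator and denominator 3 times the quotient is (-1024*tan(4*v)^2/cos(4*v)^2 - 512/cos(4*v)^4 + 4/(v + 1)^3)/(-6); at v = 0 this is 254/3.

254/3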